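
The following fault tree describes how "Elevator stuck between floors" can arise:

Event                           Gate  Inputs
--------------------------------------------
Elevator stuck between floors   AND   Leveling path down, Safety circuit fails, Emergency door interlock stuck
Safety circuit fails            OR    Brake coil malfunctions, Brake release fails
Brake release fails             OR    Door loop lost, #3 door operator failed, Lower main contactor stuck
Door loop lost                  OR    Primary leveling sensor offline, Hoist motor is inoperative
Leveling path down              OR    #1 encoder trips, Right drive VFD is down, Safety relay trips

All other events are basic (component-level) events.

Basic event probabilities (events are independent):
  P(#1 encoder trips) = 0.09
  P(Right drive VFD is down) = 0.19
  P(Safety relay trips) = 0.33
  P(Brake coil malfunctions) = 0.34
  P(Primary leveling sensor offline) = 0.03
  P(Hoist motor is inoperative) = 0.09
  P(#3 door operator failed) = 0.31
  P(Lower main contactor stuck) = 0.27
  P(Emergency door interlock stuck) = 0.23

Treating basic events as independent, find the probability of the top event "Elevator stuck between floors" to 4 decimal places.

0.0823

P(Leveling path down) [OR] = 1 − (1−0.09) × (1−0.19) × (1−0.33) = 0.506143
P(Door loop lost) [OR] = 1 − (1−0.03) × (1−0.09) = 0.117300
P(Brake release fails) [OR] = 1 − (1−0.117300) × (1−0.31) × (1−0.27) = 0.555384
P(Safety circuit fails) [OR] = 1 − (1−0.34) × (1−0.555384) = 0.706553
P(Elevator stuck between floors) [AND] = 0.506143 × 0.706553 × 0.23 = 0.082252
Rounded to 4 decimal places: P(Elevator stuck between floors) ≈ 0.0823.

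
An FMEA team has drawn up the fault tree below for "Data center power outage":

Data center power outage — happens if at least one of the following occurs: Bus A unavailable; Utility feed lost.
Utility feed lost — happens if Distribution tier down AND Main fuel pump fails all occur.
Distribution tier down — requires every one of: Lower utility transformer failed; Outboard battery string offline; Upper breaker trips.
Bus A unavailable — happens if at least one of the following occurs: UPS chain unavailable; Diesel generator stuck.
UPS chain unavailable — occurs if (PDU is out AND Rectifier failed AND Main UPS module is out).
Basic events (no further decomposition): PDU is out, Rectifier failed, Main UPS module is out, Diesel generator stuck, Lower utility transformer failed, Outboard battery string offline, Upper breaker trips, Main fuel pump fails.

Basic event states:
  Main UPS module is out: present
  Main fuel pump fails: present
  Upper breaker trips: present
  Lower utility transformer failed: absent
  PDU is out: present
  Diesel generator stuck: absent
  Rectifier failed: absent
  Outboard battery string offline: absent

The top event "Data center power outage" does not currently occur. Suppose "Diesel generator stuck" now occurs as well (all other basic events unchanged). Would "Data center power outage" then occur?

Yes

Counterfactual: set "Diesel generator stuck" to occurred.
UPS chain unavailable [AND]: PDU is out=occurs, Rectifier failed=not, Main UPS module is out=occurs → not all inputs occur → does not occur.
Bus A unavailable [OR]: UPS chain unavailable=not, Diesel generator stuck=occurs → at least one input occurs → occurs.
Distribution tier down [AND]: Lower utility transformer failed=not, Outboard battery string offline=not, Upper breaker trips=occurs → not all inputs occur → does not occur.
Utility feed lost [AND]: Distribution tier down=not, Main fuel pump fails=occurs → not all inputs occur → does not occur.
Data center power outage [OR]: Bus A unavailable=occurs, Utility feed lost=not → at least one input occurs → occurs.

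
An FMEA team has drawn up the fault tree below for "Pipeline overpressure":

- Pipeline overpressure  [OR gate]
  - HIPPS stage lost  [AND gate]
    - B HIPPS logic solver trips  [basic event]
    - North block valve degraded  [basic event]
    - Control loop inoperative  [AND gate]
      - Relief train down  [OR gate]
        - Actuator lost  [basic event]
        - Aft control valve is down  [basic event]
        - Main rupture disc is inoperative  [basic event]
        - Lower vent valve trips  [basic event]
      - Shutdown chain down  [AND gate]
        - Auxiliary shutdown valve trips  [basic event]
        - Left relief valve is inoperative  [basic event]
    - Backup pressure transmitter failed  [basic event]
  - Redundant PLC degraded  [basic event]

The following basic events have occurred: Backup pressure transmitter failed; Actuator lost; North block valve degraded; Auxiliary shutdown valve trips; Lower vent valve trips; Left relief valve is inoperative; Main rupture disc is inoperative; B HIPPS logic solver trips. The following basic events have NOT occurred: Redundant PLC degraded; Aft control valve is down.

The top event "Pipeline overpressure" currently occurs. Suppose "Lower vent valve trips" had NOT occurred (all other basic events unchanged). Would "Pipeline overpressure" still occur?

Yes

Counterfactual: set "Lower vent valve trips" to not occurred.
Relief train down [OR]: Actuator lost=occurs, Aft control valve is down=not, Main rupture disc is inoperative=occurs, Lower vent valve trips=not → at least one input occurs → occurs.
Shutdown chain down [AND]: Auxiliary shutdown valve trips=occurs, Left relief valve is inoperative=occurs → all inputs occur → occurs.
Control loop inoperative [AND]: Relief train down=occurs, Shutdown chain down=occurs → all inputs occur → occurs.
HIPPS stage lost [AND]: B HIPPS logic solver trips=occurs, North block valve degraded=occurs, Control loop inoperative=occurs, Backup pressure transmitter failed=occurs → all inputs occur → occurs.
Pipeline overpressure [OR]: HIPPS stage lost=occurs, Redundant PLC degraded=not → at least one input occurs → occurs.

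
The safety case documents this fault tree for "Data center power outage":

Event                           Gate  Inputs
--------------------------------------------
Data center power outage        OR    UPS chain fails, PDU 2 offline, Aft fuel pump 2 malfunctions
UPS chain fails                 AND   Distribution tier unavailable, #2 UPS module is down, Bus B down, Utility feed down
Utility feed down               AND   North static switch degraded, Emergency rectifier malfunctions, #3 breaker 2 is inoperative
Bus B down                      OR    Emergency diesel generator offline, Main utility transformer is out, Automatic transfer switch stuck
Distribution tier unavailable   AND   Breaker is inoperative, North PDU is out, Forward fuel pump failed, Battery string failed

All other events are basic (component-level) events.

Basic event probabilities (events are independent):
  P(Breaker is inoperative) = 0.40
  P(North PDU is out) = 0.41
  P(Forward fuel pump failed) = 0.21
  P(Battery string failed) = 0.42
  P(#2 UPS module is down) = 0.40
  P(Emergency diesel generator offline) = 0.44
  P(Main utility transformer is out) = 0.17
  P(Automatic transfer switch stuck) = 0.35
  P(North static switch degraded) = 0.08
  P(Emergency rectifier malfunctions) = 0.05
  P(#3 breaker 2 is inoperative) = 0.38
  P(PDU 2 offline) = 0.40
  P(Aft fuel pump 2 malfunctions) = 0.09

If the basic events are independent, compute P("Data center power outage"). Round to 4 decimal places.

P(Distribution tier unavailable) [AND] = 0.40 × 0.41 × 0.21 × 0.42 = 0.014465
P(Bus B down) [OR] = 1 − (1−0.44) × (1−0.17) × (1−0.35) = 0.697880
P(Utility feed down) [AND] = 0.08 × 0.05 × 0.38 = 0.001520
P(UPS chain fails) [AND] = 0.014465 × 0.40 × 0.697880 × 0.001520 = 0.000006
P(Data center power outage) [OR] = 1 − (1−0.000006) × (1−0.40) × (1−0.09) = 0.454003
Rounded to 4 decimal places: P(Data center power outage) ≈ 0.4540.

0.4540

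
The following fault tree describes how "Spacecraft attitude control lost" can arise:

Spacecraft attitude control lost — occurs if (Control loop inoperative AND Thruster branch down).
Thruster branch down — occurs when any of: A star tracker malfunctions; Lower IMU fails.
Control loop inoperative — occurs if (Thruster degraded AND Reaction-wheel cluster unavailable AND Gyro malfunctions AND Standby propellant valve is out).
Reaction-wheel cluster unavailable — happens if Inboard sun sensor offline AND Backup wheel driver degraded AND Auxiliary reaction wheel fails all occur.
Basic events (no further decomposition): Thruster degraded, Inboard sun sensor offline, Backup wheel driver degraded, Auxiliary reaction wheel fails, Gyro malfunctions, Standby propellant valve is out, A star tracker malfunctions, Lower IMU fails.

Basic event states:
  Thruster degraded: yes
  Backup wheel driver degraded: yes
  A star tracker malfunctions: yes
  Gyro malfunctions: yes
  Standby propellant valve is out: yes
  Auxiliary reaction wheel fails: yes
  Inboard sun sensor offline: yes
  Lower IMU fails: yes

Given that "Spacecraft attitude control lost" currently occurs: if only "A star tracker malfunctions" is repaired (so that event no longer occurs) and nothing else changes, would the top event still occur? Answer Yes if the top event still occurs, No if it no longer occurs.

Yes

Counterfactual: set "A star tracker malfunctions" to not occurred.
Reaction-wheel cluster unavailable [AND]: Inboard sun sensor offline=occurs, Backup wheel driver degraded=occurs, Auxiliary reaction wheel fails=occurs → all inputs occur → occurs.
Control loop inoperative [AND]: Thruster degraded=occurs, Reaction-wheel cluster unavailable=occurs, Gyro malfunctions=occurs, Standby propellant valve is out=occurs → all inputs occur → occurs.
Thruster branch down [OR]: A star tracker malfunctions=not, Lower IMU fails=occurs → at least one input occurs → occurs.
Spacecraft attitude control lost [AND]: Control loop inoperative=occurs, Thruster branch down=occurs → all inputs occur → occurs.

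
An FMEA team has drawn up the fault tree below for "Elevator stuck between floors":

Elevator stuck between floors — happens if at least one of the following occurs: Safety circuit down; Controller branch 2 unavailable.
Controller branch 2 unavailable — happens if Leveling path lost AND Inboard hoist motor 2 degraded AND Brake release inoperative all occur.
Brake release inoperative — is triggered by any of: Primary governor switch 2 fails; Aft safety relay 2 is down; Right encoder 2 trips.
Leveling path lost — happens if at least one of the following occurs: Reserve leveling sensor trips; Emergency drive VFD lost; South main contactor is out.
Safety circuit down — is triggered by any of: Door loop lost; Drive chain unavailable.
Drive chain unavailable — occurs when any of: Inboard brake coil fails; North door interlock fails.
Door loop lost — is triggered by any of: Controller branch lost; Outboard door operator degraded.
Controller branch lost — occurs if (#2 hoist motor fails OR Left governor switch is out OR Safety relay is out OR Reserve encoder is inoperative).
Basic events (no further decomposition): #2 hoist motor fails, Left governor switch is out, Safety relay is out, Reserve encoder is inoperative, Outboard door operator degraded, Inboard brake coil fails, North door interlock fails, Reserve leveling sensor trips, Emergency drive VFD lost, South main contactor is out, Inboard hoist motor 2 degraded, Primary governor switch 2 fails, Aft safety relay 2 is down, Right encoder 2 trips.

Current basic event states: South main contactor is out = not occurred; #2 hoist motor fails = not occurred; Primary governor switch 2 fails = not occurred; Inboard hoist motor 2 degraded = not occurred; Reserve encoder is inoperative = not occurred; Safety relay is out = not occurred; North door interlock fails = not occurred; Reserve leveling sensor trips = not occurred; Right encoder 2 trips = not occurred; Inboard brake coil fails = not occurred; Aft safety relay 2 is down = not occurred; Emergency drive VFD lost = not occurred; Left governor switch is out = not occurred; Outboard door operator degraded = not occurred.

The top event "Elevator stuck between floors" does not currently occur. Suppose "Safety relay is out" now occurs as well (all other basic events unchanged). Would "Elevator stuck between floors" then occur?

Counterfactual: set "Safety relay is out" to occurred.
Controller branch lost [OR]: #2 hoist motor fails=not, Left governor switch is out=not, Safety relay is out=occurs, Reserve encoder is inoperative=not → at least one input occurs → occurs.
Door loop lost [OR]: Controller branch lost=occurs, Outboard door operator degraded=not → at least one input occurs → occurs.
Drive chain unavailable [OR]: Inboard brake coil fails=not, North door interlock fails=not → no input occurs → does not occur.
Safety circuit down [OR]: Door loop lost=occurs, Drive chain unavailable=not → at least one input occurs → occurs.
Leveling path lost [OR]: Reserve leveling sensor trips=not, Emergency drive VFD lost=not, South main contactor is out=not → no input occurs → does not occur.
Brake release inoperative [OR]: Primary governor switch 2 fails=not, Aft safety relay 2 is down=not, Right encoder 2 trips=not → no input occurs → does not occur.
Controller branch 2 unavailable [AND]: Leveling path lost=not, Inboard hoist motor 2 degraded=not, Brake release inoperative=not → not all inputs occur → does not occur.
Elevator stuck between floors [OR]: Safety circuit down=occurs, Controller branch 2 unavailable=not → at least one input occurs → occurs.

Yes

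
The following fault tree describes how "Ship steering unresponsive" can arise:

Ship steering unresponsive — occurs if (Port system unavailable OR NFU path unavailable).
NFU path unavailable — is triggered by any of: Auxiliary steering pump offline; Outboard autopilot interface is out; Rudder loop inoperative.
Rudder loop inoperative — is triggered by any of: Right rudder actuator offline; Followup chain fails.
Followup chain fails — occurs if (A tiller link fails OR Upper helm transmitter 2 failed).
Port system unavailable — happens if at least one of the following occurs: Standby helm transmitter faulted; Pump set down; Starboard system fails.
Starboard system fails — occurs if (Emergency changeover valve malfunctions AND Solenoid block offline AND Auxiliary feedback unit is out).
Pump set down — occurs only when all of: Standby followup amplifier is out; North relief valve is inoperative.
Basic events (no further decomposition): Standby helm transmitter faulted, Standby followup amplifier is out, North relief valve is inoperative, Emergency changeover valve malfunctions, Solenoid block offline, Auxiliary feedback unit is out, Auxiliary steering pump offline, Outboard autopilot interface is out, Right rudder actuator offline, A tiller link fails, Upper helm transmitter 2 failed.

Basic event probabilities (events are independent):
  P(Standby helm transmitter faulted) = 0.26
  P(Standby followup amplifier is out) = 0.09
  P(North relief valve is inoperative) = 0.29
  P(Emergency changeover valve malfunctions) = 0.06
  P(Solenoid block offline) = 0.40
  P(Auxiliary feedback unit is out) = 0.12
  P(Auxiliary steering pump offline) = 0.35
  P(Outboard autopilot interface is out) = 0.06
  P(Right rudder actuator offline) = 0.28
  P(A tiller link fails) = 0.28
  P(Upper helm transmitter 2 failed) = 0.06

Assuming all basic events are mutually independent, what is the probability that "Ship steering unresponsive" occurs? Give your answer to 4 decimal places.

0.7860

P(Pump set down) [AND] = 0.09 × 0.29 = 0.026100
P(Starboard system fails) [AND] = 0.06 × 0.40 × 0.12 = 0.002880
P(Port system unavailable) [OR] = 1 − (1−0.26) × (1−0.026100) × (1−0.002880) = 0.281390
P(Followup chain fails) [OR] = 1 − (1−0.28) × (1−0.06) = 0.323200
P(Rudder loop inoperative) [OR] = 1 − (1−0.28) × (1−0.323200) = 0.512704
P(NFU path unavailable) [OR] = 1 − (1−0.35) × (1−0.06) × (1−0.512704) = 0.702262
P(Ship steering unresponsive) [OR] = 1 − (1−0.281390) × (1−0.702262) = 0.786042
Rounded to 4 decimal places: P(Ship steering unresponsive) ≈ 0.7860.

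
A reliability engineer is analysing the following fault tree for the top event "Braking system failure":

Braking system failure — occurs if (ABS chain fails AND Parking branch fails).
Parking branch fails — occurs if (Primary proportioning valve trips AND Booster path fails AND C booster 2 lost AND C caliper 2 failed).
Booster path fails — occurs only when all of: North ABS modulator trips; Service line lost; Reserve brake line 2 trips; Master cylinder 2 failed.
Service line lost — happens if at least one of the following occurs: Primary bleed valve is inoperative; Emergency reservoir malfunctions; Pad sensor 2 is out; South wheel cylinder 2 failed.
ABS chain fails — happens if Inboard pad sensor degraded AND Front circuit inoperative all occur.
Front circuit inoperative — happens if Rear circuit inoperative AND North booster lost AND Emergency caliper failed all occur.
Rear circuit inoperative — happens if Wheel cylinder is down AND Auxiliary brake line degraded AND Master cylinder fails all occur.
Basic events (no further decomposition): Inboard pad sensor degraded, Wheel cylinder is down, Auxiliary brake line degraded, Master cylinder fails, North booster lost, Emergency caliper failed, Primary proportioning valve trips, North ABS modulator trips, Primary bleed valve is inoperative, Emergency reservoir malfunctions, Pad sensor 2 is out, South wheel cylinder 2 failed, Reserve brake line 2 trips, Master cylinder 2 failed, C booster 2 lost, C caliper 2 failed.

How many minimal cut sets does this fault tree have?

Rear circuit inoperative [AND]: one cut set from each child combined → 1 × 1 × 1 = 1 cut set(s).
Front circuit inoperative [AND]: one cut set from each child combined → 1 × 1 × 1 = 1 cut set(s).
ABS chain fails [AND]: one cut set from each child combined → 1 × 1 = 1 cut set(s).
Service line lost [OR]: union of children's cut sets → 4 cut set(s).
Booster path fails [AND]: one cut set from each child combined → 1 × 4 × 1 × 1 = 4 cut set(s).
Parking branch fails [AND]: one cut set from each child combined → 1 × 4 × 1 × 1 = 4 cut set(s).
Braking system failure [AND]: one cut set from each child combined → 1 × 4 = 4 cut set(s).
Minimal cut sets: {Auxiliary brake line degraded, C booster 2 lost, C caliper 2 failed, Emergency caliper failed, Inboard pad sensor degraded, Master cylinder 2 failed, Master cylinder fails, North ABS modulator trips, North booster lost, Primary bleed valve is inoperative, Primary proportioning valve trips, Reserve brake line 2 trips, Wheel cylinder is down}; {Auxiliary brake line degraded, C booster 2 lost, C caliper 2 failed, Emergency caliper failed, Emergency reservoir malfunctions, Inboard pad sensor degraded, Master cylinder 2 failed, Master cylinder fails, North ABS modulator trips, North booster lost, Primary proportioning valve trips, Reserve brake line 2 trips, Wheel cylinder is down}; {Auxiliary brake line degraded, C booster 2 lost, C caliper 2 failed, Emergency caliper failed, Inboard pad sensor degraded, Master cylinder 2 failed, Master cylinder fails, North ABS modulator trips, North booster lost, Pad sensor 2 is out, Primary proportioning valve trips, Reserve brake line 2 trips, Wheel cylinder is down}; {Auxiliary brake line degraded, C booster 2 lost, C caliper 2 failed, Emergency caliper failed, Inboard pad sensor degraded, Master cylinder 2 failed, Master cylinder fails, North ABS modulator trips, North booster lost, Primary proportioning valve trips, Reserve brake line 2 trips, South wheel cylinder 2 failed, Wheel cylinder is down}.

4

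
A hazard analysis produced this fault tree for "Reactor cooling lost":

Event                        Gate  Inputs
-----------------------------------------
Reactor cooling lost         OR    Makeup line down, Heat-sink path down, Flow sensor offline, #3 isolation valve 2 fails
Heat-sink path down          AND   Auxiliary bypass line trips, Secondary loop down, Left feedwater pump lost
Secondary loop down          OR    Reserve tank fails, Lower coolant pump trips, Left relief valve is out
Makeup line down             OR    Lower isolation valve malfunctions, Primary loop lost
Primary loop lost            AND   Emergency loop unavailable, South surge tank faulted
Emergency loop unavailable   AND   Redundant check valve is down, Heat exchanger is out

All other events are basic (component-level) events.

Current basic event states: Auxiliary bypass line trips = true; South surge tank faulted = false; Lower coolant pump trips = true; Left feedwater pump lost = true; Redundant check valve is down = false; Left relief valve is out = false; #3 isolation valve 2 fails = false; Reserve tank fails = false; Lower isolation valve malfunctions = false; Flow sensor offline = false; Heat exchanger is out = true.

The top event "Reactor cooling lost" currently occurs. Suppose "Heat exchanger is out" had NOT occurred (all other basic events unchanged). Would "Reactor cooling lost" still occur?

Yes

Counterfactual: set "Heat exchanger is out" to not occurred.
Emergency loop unavailable [AND]: Redundant check valve is down=not, Heat exchanger is out=not → not all inputs occur → does not occur.
Primary loop lost [AND]: Emergency loop unavailable=not, South surge tank faulted=not → not all inputs occur → does not occur.
Makeup line down [OR]: Lower isolation valve malfunctions=not, Primary loop lost=not → no input occurs → does not occur.
Secondary loop down [OR]: Reserve tank fails=not, Lower coolant pump trips=occurs, Left relief valve is out=not → at least one input occurs → occurs.
Heat-sink path down [AND]: Auxiliary bypass line trips=occurs, Secondary loop down=occurs, Left feedwater pump lost=occurs → all inputs occur → occurs.
Reactor cooling lost [OR]: Makeup line down=not, Heat-sink path down=occurs, Flow sensor offline=not, #3 isolation valve 2 fails=not → at least one input occurs → occurs.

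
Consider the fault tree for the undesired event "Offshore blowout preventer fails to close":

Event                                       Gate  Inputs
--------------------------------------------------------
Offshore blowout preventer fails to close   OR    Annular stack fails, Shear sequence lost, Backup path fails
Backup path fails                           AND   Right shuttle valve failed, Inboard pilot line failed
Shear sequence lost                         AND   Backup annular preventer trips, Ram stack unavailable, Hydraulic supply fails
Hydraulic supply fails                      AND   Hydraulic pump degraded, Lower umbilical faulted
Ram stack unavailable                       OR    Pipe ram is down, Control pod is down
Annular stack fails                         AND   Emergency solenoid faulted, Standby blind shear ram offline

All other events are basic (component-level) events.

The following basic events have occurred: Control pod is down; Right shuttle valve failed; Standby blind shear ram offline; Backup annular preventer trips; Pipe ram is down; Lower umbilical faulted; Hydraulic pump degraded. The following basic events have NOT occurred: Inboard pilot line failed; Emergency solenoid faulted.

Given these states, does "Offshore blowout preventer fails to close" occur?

Yes

Annular stack fails [AND]: Emergency solenoid faulted=not, Standby blind shear ram offline=occurs → not all inputs occur → does not occur.
Ram stack unavailable [OR]: Pipe ram is down=occurs, Control pod is down=occurs → at least one input occurs → occurs.
Hydraulic supply fails [AND]: Hydraulic pump degraded=occurs, Lower umbilical faulted=occurs → all inputs occur → occurs.
Shear sequence lost [AND]: Backup annular preventer trips=occurs, Ram stack unavailable=occurs, Hydraulic supply fails=occurs → all inputs occur → occurs.
Backup path fails [AND]: Right shuttle valve failed=occurs, Inboard pilot line failed=not → not all inputs occur → does not occur.
Offshore blowout preventer fails to close [OR]: Annular stack fails=not, Shear sequence lost=occurs, Backup path fails=not → at least one input occurs → occurs.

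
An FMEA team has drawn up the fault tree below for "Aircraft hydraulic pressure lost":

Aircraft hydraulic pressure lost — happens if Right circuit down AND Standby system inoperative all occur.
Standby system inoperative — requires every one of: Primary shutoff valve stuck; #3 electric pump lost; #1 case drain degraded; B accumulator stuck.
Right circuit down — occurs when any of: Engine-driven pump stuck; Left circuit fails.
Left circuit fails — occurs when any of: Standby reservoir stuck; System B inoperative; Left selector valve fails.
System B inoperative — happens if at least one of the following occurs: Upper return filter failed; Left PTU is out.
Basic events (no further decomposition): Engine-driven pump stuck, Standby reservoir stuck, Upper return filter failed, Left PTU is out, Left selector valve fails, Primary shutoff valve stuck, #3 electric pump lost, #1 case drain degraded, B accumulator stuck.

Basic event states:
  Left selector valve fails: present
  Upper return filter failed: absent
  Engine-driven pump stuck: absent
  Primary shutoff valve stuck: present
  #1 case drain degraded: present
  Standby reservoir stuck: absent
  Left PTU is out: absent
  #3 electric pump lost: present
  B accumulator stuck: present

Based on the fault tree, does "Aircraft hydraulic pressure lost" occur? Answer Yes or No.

System B inoperative [OR]: Upper return filter failed=not, Left PTU is out=not → no input occurs → does not occur.
Left circuit fails [OR]: Standby reservoir stuck=not, System B inoperative=not, Left selector valve fails=occurs → at least one input occurs → occurs.
Right circuit down [OR]: Engine-driven pump stuck=not, Left circuit fails=occurs → at least one input occurs → occurs.
Standby system inoperative [AND]: Primary shutoff valve stuck=occurs, #3 electric pump lost=occurs, #1 case drain degraded=occurs, B accumulator stuck=occurs → all inputs occur → occurs.
Aircraft hydraulic pressure lost [AND]: Right circuit down=occurs, Standby system inoperative=occurs → all inputs occur → occurs.

Yes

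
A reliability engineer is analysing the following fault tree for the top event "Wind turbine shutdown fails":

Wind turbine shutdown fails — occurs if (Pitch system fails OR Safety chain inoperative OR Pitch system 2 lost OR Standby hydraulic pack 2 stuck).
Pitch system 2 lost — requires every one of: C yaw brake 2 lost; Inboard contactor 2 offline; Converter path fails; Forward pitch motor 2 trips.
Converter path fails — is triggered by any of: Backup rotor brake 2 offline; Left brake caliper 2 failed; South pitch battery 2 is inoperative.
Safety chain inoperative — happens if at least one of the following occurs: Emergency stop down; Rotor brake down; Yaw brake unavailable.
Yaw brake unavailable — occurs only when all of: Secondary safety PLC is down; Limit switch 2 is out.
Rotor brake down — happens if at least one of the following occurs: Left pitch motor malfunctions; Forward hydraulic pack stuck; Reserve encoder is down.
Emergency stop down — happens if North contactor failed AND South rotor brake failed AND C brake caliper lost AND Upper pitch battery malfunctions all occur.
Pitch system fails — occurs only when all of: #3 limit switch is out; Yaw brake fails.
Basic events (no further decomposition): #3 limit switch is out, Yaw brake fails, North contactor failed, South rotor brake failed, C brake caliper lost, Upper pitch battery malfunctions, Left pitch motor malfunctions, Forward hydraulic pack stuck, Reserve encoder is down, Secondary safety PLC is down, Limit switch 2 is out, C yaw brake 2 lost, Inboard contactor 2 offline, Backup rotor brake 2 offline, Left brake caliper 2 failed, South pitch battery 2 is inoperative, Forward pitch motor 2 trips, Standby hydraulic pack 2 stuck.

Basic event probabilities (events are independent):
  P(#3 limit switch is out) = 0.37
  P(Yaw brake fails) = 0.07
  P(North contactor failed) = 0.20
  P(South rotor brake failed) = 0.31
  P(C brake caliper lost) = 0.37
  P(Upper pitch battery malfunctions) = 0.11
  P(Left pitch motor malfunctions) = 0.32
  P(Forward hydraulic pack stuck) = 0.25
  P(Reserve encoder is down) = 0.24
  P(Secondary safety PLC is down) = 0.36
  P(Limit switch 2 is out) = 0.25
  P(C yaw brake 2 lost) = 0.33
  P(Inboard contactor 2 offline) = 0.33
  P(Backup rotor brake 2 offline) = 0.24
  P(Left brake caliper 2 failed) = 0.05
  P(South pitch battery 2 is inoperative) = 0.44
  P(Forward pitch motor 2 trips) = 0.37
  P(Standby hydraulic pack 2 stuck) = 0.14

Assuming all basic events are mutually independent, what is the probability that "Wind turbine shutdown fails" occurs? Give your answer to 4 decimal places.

P(Pitch system fails) [AND] = 0.37 × 0.07 = 0.025900
P(Emergency stop down) [AND] = 0.20 × 0.31 × 0.37 × 0.11 = 0.002523
P(Rotor brake down) [OR] = 1 − (1−0.32) × (1−0.25) × (1−0.24) = 0.612400
P(Yaw brake unavailable) [AND] = 0.36 × 0.25 = 0.090000
P(Safety chain inoperative) [OR] = 1 − (1−0.002523) × (1−0.612400) × (1−0.090000) = 0.648174
P(Converter path fails) [OR] = 1 − (1−0.24) × (1−0.05) × (1−0.44) = 0.595680
P(Pitch system 2 lost) [AND] = 0.33 × 0.33 × 0.595680 × 0.37 = 0.024002
P(Wind turbine shutdown fails) [OR] = 1 − (1−0.025900) × (1−0.648174) × (1−0.024002) × (1−0.14) = 0.712340
Rounded to 4 decimal places: P(Wind turbine shutdown fails) ≈ 0.7123.

0.7123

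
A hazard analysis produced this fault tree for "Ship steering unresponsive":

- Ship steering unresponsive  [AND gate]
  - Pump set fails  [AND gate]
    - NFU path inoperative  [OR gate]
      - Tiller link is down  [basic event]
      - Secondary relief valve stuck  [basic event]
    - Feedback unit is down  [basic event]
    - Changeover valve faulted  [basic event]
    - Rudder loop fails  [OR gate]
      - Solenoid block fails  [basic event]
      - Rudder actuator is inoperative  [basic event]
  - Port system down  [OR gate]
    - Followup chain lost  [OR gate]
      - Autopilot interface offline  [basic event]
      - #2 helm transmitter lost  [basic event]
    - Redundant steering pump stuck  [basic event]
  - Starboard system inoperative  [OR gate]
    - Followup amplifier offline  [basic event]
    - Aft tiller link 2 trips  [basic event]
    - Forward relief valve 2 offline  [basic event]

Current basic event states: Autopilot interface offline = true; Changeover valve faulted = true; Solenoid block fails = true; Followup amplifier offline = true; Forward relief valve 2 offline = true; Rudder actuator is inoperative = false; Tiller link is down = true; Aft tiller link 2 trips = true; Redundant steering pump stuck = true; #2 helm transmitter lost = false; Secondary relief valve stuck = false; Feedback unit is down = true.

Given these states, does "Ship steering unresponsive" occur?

Yes

NFU path inoperative [OR]: Tiller link is down=occurs, Secondary relief valve stuck=not → at least one input occurs → occurs.
Rudder loop fails [OR]: Solenoid block fails=occurs, Rudder actuator is inoperative=not → at least one input occurs → occurs.
Pump set fails [AND]: NFU path inoperative=occurs, Feedback unit is down=occurs, Changeover valve faulted=occurs, Rudder loop fails=occurs → all inputs occur → occurs.
Followup chain lost [OR]: Autopilot interface offline=occurs, #2 helm transmitter lost=not → at least one input occurs → occurs.
Port system down [OR]: Followup chain lost=occurs, Redundant steering pump stuck=occurs → at least one input occurs → occurs.
Starboard system inoperative [OR]: Followup amplifier offline=occurs, Aft tiller link 2 trips=occurs, Forward relief valve 2 offline=occurs → at least one input occurs → occurs.
Ship steering unresponsive [AND]: Pump set fails=occurs, Port system down=occurs, Starboard system inoperative=occurs → all inputs occur → occurs.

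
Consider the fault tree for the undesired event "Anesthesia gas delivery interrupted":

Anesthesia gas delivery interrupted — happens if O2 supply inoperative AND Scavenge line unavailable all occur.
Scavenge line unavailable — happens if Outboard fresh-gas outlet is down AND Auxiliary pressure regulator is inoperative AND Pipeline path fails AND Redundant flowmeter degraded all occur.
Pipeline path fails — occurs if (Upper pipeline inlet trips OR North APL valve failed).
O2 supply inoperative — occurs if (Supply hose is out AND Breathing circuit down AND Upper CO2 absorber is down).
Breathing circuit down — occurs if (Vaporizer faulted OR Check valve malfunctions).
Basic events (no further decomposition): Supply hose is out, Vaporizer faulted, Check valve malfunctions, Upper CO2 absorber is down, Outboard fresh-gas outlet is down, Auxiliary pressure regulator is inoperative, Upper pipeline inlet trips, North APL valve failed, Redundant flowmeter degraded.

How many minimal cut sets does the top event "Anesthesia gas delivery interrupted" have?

4

Breathing circuit down [OR]: union of children's cut sets → 2 cut set(s).
O2 supply inoperative [AND]: one cut set from each child combined → 1 × 2 × 1 = 2 cut set(s).
Pipeline path fails [OR]: union of children's cut sets → 2 cut set(s).
Scavenge line unavailable [AND]: one cut set from each child combined → 1 × 1 × 2 × 1 = 2 cut set(s).
Anesthesia gas delivery interrupted [AND]: one cut set from each child combined → 2 × 2 = 4 cut set(s).
Minimal cut sets: {Auxiliary pressure regulator is inoperative, Outboard fresh-gas outlet is down, Redundant flowmeter degraded, Supply hose is out, Upper CO2 absorber is down, Upper pipeline inlet trips, Vaporizer faulted}; {Auxiliary pressure regulator is inoperative, North APL valve failed, Outboard fresh-gas outlet is down, Redundant flowmeter degraded, Supply hose is out, Upper CO2 absorber is down, Vaporizer faulted}; {Auxiliary pressure regulator is inoperative, Check valve malfunctions, Outboard fresh-gas outlet is down, Redundant flowmeter degraded, Supply hose is out, Upper CO2 absorber is down, Upper pipeline inlet trips}; {Auxiliary pressure regulator is inoperative, Check valve malfunctions, North APL valve failed, Outboard fresh-gas outlet is down, Redundant flowmeter degraded, Supply hose is out, Upper CO2 absorber is down}.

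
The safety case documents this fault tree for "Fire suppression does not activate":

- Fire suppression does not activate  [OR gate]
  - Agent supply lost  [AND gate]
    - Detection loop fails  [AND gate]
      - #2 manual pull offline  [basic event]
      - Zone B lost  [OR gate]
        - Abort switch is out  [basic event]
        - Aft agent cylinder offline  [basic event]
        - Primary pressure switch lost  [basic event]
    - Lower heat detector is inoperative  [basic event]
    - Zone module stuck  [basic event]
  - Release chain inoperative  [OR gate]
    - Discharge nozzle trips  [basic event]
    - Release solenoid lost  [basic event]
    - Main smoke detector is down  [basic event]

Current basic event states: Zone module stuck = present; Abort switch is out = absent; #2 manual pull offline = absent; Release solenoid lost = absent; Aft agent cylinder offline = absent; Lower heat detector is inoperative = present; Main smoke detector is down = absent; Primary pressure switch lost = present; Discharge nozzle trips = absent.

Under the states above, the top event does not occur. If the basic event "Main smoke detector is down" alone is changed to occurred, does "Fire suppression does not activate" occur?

Counterfactual: set "Main smoke detector is down" to occurred.
Zone B lost [OR]: Abort switch is out=not, Aft agent cylinder offline=not, Primary pressure switch lost=occurs → at least one input occurs → occurs.
Detection loop fails [AND]: #2 manual pull offline=not, Zone B lost=occurs → not all inputs occur → does not occur.
Agent supply lost [AND]: Detection loop fails=not, Lower heat detector is inoperative=occurs, Zone module stuck=occurs → not all inputs occur → does not occur.
Release chain inoperative [OR]: Discharge nozzle trips=not, Release solenoid lost=not, Main smoke detector is down=occurs → at least one input occurs → occurs.
Fire suppression does not activate [OR]: Agent supply lost=not, Release chain inoperative=occurs → at least one input occurs → occurs.

Yes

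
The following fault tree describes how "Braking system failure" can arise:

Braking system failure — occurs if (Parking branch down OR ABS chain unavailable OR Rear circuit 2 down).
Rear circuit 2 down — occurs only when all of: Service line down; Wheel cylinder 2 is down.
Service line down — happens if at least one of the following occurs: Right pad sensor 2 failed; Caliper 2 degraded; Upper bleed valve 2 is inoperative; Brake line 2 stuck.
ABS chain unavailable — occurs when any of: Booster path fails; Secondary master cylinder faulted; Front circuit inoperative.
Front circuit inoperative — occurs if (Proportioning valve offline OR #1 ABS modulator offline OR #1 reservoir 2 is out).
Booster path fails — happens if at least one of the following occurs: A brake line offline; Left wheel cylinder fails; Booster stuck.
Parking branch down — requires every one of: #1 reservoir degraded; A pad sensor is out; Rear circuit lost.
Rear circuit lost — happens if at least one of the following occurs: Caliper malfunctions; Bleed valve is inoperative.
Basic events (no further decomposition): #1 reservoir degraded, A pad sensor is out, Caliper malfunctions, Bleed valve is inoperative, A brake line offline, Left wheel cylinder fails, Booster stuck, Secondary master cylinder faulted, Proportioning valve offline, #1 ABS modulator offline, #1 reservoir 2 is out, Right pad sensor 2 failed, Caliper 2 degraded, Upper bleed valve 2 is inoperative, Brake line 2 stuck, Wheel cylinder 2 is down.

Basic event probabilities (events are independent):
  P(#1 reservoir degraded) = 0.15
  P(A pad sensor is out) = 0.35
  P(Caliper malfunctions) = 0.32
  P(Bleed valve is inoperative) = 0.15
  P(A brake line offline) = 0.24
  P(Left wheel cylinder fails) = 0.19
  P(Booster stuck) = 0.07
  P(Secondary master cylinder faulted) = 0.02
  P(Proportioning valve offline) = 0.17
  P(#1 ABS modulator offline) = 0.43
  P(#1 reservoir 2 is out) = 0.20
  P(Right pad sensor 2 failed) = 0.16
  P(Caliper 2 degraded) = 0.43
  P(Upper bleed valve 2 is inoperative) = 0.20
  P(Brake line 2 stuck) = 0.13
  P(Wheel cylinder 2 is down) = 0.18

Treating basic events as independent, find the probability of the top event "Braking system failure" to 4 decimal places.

P(Rear circuit lost) [OR] = 1 − (1−0.32) × (1−0.15) = 0.422000
P(Parking branch down) [AND] = 0.15 × 0.35 × 0.422000 = 0.022155
P(Booster path fails) [OR] = 1 − (1−0.24) × (1−0.19) × (1−0.07) = 0.427492
P(Front circuit inoperative) [OR] = 1 − (1−0.17) × (1−0.43) × (1−0.20) = 0.621520
P(ABS chain unavailable) [OR] = 1 − (1−0.427492) × (1−0.02) × (1−0.621520) = 0.787651
P(Service line down) [OR] = 1 − (1−0.16) × (1−0.43) × (1−0.20) × (1−0.13) = 0.666755
P(Rear circuit 2 down) [AND] = 0.666755 × 0.18 = 0.120016
P(Braking system failure) [OR] = 1 − (1−0.022155) × (1−0.787651) × (1−0.120016) = 0.817276
Rounded to 4 decimal places: P(Braking system failure) ≈ 0.8173.

0.8173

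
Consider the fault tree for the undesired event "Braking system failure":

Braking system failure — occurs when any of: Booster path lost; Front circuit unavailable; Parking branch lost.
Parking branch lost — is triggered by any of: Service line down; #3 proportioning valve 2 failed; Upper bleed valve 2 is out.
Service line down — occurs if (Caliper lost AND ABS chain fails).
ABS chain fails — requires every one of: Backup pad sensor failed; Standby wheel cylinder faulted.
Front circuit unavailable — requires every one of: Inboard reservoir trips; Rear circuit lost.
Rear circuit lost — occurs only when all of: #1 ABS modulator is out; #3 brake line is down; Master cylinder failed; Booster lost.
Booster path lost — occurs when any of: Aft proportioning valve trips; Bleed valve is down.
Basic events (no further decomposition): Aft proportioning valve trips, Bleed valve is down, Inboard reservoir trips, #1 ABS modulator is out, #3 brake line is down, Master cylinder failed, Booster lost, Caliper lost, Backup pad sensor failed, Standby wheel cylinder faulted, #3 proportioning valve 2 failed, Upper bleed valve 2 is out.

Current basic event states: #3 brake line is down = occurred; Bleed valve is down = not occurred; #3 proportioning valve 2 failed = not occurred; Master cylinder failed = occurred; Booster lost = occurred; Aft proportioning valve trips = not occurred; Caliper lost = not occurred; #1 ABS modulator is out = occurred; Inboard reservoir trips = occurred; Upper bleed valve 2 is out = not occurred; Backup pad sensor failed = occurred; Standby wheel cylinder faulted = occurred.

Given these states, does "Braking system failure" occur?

Yes

Booster path lost [OR]: Aft proportioning valve trips=not, Bleed valve is down=not → no input occurs → does not occur.
Rear circuit lost [AND]: #1 ABS modulator is out=occurs, #3 brake line is down=occurs, Master cylinder failed=occurs, Booster lost=occurs → all inputs occur → occurs.
Front circuit unavailable [AND]: Inboard reservoir trips=occurs, Rear circuit lost=occurs → all inputs occur → occurs.
ABS chain fails [AND]: Backup pad sensor failed=occurs, Standby wheel cylinder faulted=occurs → all inputs occur → occurs.
Service line down [AND]: Caliper lost=not, ABS chain fails=occurs → not all inputs occur → does not occur.
Parking branch lost [OR]: Service line down=not, #3 proportioning valve 2 failed=not, Upper bleed valve 2 is out=not → no input occurs → does not occur.
Braking system failure [OR]: Booster path lost=not, Front circuit unavailable=occurs, Parking branch lost=not → at least one input occurs → occurs.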